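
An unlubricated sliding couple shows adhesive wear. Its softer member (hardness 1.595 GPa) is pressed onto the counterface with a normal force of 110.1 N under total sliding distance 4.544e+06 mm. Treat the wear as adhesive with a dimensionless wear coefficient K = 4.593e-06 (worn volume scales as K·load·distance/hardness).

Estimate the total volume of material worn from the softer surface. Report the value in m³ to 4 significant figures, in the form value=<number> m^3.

Intermediate values appear rounded — each operation holds full precision; one last rounding: four significant digits.
Convert: The distance L = 4.544e+06 mm = 4544 m.
Convert: Hardness H = 1.595 GPa = 1.595e+09 Pa.
SI base units throughout: W = 110.1 N, H = 1.595e+09 Pa, K = 4.593e-06.
Archard volume V = K·W·L/H = 4.593e-06 · 110.1 · 4544 / 1.595e+09 = 1.441e-09 m³.

value=1.441e-09 m^3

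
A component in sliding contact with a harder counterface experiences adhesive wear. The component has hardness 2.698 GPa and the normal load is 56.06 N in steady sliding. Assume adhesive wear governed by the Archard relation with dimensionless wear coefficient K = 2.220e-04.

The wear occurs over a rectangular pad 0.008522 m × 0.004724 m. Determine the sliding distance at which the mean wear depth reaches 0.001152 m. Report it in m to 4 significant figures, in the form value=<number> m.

Intermediate values appear rounded. The algebra runs at full precision, and one final rounding: four significant digits.
Convert: Hardness H = 2.698 GPa = 2.698e+09 Pa.
Convert: Contact area A = 0.008522 m × 0.004724 m = 4.026e-05 m².
SI base units throughout: W = 56.06 N, H = 2.698e+09 Pa, K = 2.220e-04.
Limit volume V_lim = h_lim·A = 0.001152 · 4.026e-05 = 4.638e-08 m³.
So the life L = V_lim·H/(K·W) = 4.638e-08 · 2.698e+09 / (2.220e-04 · 56.06) = 1.005e+04 m.

value=1.005e+04 m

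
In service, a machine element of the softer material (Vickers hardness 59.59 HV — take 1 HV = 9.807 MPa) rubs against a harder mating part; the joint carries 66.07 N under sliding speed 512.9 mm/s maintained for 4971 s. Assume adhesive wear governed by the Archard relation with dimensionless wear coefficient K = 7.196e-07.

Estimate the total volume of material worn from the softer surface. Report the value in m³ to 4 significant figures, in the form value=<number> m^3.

value=2.074e-10 m^3

The algebra carries full float precision; intermediate values are displayed rounded — a single final rounding: four significant digits.
Sliding speed v = 512.9 mm/s = 0.5129 m/s. The distance L = v·t = 0.5129 m/s × 4971 s = 2550 m.
Hardness H = 59.59 HV × 9.807 MPa/HV = 584.4 MPa = 5.844e+08 Pa.
Expressed in SI base units: W = 66.07 N, H = 5.844e+08 Pa, K = 7.196e-07.
Wear volume V = K·W·L/H = 7.196e-07 · 66.07 · 2550 / 5.844e+08 = 2.074e-10 m³.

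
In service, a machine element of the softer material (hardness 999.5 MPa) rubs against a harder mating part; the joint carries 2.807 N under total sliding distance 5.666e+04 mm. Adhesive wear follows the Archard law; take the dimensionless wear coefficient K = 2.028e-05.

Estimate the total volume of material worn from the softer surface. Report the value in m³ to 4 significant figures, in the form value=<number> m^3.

Intermediate values are printed rounded — the algebra carries full float precision; a single final rounding to four significant figures.
Total distance L = 5.666e+04 mm = 56.66 m.
Hardness H = 999.5 MPa = 9.995e+08 Pa.
Expressed in SI base units: W = 2.807 N, H = 9.995e+08 Pa, K = 2.028e-05.
Worn volume V = K·W·L/H = 2.028e-05 · 2.807 · 56.66 / 9.995e+08 = 3.227e-12 m³.

value=3.227e-12 m^3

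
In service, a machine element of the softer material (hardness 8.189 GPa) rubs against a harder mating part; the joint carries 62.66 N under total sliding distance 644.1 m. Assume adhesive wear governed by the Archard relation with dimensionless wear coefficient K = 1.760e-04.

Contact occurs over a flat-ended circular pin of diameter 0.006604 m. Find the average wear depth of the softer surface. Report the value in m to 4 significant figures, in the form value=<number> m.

value=2.532e-05 m

Displayed values are rounded. All working math holds full float precision, and a single final rounding, at four significant figures.
Hardness H = 8.189 GPa = 8.189e+09 Pa.
Contact area A = π·d²/4 = π·(0.006604 m)²/4 = 3.425e-05 m².
In SI base units, W = 62.66 N, H = 8.189e+09 Pa, K = 1.760e-04.
The Archard volume V = K·W·L/H = 1.760e-04 · 62.66 · 644.1 / 8.189e+09 = 8.674e-10 m³.
Depth h = V/A = 8.674e-10 / 3.425e-05 = 2.532e-05 m.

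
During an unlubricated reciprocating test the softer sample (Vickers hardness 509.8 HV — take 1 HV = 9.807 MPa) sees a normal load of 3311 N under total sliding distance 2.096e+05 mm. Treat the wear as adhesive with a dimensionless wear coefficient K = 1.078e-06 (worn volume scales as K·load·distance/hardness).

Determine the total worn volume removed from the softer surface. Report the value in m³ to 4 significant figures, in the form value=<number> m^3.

value=1.496e-10 m^3

All working math holds full float precision. Shown intermediates are rounded — a lone final rounding: four significant digits.
Distance covered L = 2.096e+05 mm = 209.6 m.
Hardness H = 509.8 HV × 9.807 MPa/HV = 5000 MPa = 5.000e+09 Pa.
Collected in SI base units: W = 3311 N, H = 5.000e+09 Pa, K = 1.078e-06.
Wear volume V = K·W·L/H = 1.078e-06 · 3311 · 209.6 / 5.000e+09 = 1.496e-10 m³.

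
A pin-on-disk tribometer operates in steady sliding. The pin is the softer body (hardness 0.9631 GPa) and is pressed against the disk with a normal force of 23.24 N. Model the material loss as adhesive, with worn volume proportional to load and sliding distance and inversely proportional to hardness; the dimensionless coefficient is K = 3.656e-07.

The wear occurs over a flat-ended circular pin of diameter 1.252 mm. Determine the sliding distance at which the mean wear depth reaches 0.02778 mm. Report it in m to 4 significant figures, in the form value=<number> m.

Each operation runs at exact precision, and displayed values are rounded, and a single final rounding: four significant digits.
Convert: Hardness H = 0.9631 GPa = 9.631e+08 Pa.
Convert: Pin diameter d = 1.252 mm = 0.001252 m. Contact area A = π·d²/4 = π·(0.001252 m)²/4 = 1.231e-06 m².
Convert: Depth limit h_lim = 0.02778 mm = 2.778e-05 m.
Expressed in SI base units: W = 23.24 N, H = 9.631e+08 Pa, K = 3.656e-07.
Limit volume V_lim = h_lim·A = 2.778e-05 · 1.231e-06 = 3.420e-11 m³.
So the life L = V_lim·H/(K·W) = 3.420e-11 · 9.631e+08 / (3.656e-07 · 23.24) = 3877 m.

value=3877 m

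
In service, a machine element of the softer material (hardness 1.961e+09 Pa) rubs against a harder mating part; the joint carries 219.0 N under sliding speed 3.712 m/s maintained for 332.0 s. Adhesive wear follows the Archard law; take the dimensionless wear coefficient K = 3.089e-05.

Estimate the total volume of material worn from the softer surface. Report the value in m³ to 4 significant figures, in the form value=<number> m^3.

value=4.251e-09 m^3

Intermediate values are printed rounded. All arithmetic carries exact precision. Rounded just once: four significant digits.
Path length L = v·t = 3.712 m/s × 332.0 s = 1232 m.
SI base units throughout: W = 219.0 N, H = 1.961e+09 Pa, K = 3.089e-05.
Archard volume V = K·W·L/H = 3.089e-05 · 219.0 · 1232 / 1.961e+09 = 4.251e-09 m³.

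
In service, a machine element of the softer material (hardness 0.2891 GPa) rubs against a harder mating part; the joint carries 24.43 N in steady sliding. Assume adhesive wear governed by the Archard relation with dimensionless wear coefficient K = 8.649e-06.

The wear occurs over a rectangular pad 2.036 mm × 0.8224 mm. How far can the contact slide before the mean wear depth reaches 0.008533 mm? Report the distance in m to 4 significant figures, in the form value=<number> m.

value=19.55 m

Printed values are rounded; all arithmetic keeps exact precision, and one final rounding, at 4 significant figures.
Convert: Hardness H = 0.2891 GPa = 2.891e+08 Pa.
Convert: Pad sides 2.036 mm × 0.8224 mm = 2.036e-03 m × 8.224e-04 m. Contact area A = 2.036e-03 m × 8.224e-04 m = 1.674e-06 m².
Convert: Depth limit h_lim = 0.008533 mm = 8.533e-06 m.
Expressed in SI base units: W = 24.43 N, H = 2.891e+08 Pa, K = 8.649e-06.
Wearable volume V_lim = h_lim·A = 8.533e-06 · 1.674e-06 = 1.429e-11 m³.
Sliding life L = V_lim·H/(K·W) = 1.429e-11 · 2.891e+08 / (8.649e-06 · 24.43) = 19.55 m.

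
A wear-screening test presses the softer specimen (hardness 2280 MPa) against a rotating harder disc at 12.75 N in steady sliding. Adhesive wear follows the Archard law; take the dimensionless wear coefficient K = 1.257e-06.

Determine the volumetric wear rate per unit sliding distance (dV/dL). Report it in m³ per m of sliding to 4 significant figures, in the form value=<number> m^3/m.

value=7.029e-15 m^3/m

Intermediate values appear rounded, and every step holds full float precision; a lone final rounding, at four significant digits.
Convert: Hardness H = 2280 MPa = 2.280e+09 Pa.
Collected in SI base units: W = 12.75 N, H = 2.280e+09 Pa, K = 1.257e-06.
Rate of wear dV/dL = K·W/H — distance-free: 1.257e-06 · 12.75 / 2.280e+09 = 7.029e-15 m³/m.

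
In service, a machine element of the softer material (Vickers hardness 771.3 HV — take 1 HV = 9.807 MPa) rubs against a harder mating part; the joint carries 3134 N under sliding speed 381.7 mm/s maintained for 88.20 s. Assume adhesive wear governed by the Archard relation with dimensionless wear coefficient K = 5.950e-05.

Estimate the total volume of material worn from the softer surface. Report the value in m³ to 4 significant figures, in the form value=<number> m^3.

The algebra holds full precision — the intermediates are displayed rounded — one final rounding, at 4 significant digits.
Sliding speed v = 381.7 mm/s = 0.3817 m/s. Path length L = v·t = 0.3817 m/s × 88.20 s = 33.67 m.
Hardness H = 771.3 HV × 9.807 MPa/HV = 7564 MPa = 7.564e+09 Pa.
Working in SI base units: W = 3134 N, H = 7.564e+09 Pa, K = 5.950e-05.
The Archard volume V = K·W·L/H = 5.950e-05 · 3134 · 33.67 / 7.564e+09 = 8.299e-10 m³.

value=8.299e-10 m^3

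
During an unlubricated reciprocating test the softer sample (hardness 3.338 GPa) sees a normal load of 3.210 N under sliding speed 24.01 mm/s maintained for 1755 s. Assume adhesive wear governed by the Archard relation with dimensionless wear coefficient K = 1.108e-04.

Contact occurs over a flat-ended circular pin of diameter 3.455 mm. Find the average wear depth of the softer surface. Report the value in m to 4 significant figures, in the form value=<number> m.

Intermediate values are shown rounded; each operation runs at full float precision. Rounded just once: 4 significant digits.
Sliding speed v = 24.01 mm/s = 0.02401 m/s. Distance covered L = v·t = 0.02401 m/s × 1755 s = 42.14 m.
Hardness H = 3.338 GPa = 3.338e+09 Pa.
Pin diameter d = 3.455 mm = 0.003455 m. Contact area A = π·d²/4 = π·(0.003455 m)²/4 = 9.375e-06 m².
Working in SI base units: W = 3.210 N, H = 3.338e+09 Pa, K = 1.108e-04.
Worn volume V = K·W·L/H = 1.108e-04 · 3.210 · 42.14 / 3.338e+09 = 4.490e-12 m³.
Average depth h = V/A = 4.490e-12 / 9.375e-06 = 4.789e-07 m.

value=4.789e-07 m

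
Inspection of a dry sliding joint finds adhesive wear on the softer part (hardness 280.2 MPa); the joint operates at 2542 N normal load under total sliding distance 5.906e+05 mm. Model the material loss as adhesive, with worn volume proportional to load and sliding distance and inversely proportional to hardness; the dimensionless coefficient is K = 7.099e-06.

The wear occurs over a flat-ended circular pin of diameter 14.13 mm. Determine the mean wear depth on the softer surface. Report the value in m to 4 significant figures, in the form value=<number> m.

value=2.426e-04 m

All arithmetic maintains exact precision; shown intermediates are rounded — rounded just once to four significant digits.
Convert: Distance covered L = 5.906e+05 mm = 590.6 m.
Convert: Hardness H = 280.2 MPa = 2.802e+08 Pa.
Convert: Pin diameter d = 14.13 mm = 0.01413 m. Contact area A = π·d²/4 = π·(0.01413 m)²/4 = 1.568e-04 m².
Working in SI base units: W = 2542 N, H = 2.802e+08 Pa, K = 7.099e-06.
Wear volume V = K·W·L/H = 7.099e-06 · 2542 · 590.6 / 2.802e+08 = 3.804e-08 m³.
Mean depth h = V/A = 3.804e-08 / 1.568e-04 = 2.426e-04 m.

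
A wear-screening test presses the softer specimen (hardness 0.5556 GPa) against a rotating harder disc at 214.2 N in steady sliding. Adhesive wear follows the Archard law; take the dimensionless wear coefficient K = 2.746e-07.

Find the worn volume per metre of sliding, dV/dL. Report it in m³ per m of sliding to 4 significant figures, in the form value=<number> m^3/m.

value=1.059e-13 m^3/m

All arithmetic runs at exact precision — intermediate values appear rounded; one final rounding, at 4 significant figures.
Hardness H = 0.5556 GPa = 5.556e+08 Pa.
SI base units throughout: W = 214.2 N, H = 5.556e+08 Pa, K = 2.746e-07.
Volumetric rate dV/dL = K·W/H: 2.746e-07 · 214.2 / 5.556e+08 = 1.059e-13 m³/m.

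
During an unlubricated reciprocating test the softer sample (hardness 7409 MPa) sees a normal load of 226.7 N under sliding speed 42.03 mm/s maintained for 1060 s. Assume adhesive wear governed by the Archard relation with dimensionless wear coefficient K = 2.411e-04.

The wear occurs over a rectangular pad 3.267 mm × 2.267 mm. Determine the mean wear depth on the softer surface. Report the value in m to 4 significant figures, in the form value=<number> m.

value=4.438e-05 m

The intermediates are shown rounded, and the computation carries full precision, and rounded once at the end: 4 significant figures.
Convert: Sliding speed v = 42.03 mm/s = 0.04203 m/s. Sliding distance L = v·t = 0.04203 m/s × 1060 s = 44.55 m.
Convert: Hardness H = 7409 MPa = 7.409e+09 Pa.
Convert: Pad sides 3.267 mm × 2.267 mm = 0.003267 m × 0.002267 m. Contact area A = 0.003267 m × 0.002267 m = 7.406e-06 m².
Expressed in SI base units: W = 226.7 N, H = 7.409e+09 Pa, K = 2.411e-04.
Worn volume V = K·W·L/H = 2.411e-04 · 226.7 · 44.55 / 7.409e+09 = 3.287e-10 m³.
Depth of wear h = V/A = 3.287e-10 / 7.406e-06 = 4.438e-05 m.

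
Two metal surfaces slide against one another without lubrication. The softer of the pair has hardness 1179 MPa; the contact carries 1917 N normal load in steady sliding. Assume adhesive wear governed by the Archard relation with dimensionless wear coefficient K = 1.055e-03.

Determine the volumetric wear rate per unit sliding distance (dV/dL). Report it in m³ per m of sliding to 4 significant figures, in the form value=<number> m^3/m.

Quoted intermediates are rounded — each operation keeps full precision, and a lone final rounding: 4 significant digits.
Convert: Hardness H = 1179 MPa = 1.179e+09 Pa.
As SI base values: W = 1917 N, H = 1.179e+09 Pa, K = 1.055e-03.
Wear rate dV/dL = K·W/H, so: 1.055e-03 · 1917 / 1.179e+09 = 1.715e-09 m³/m.

value=1.715e-09 m^3/m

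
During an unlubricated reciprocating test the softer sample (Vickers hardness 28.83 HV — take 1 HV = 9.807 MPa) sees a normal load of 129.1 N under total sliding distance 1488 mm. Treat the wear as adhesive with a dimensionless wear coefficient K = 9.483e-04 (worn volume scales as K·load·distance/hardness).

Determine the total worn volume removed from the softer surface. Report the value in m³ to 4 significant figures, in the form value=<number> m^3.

Printed values are rounded — each operation keeps full precision, and rounded just once: 4 significant figures.
Distance L = 1488 mm = 1.488 m.
Hardness H = 28.83 HV × 9.807 MPa/HV = 282.7 MPa = 2.827e+08 Pa.
SI base units throughout: W = 129.1 N, H = 2.827e+08 Pa, K = 9.483e-04.
By Archard's law, V = K·W·L/H = 9.483e-04 · 129.1 · 1.488 / 2.827e+08 = 6.443e-10 m³.

value=6.443e-10 m^3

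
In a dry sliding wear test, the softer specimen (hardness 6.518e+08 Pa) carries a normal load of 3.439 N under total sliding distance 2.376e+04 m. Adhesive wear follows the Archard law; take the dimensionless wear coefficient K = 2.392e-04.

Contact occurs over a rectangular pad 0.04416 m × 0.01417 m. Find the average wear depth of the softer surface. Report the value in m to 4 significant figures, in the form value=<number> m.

The computation keeps full precision. Intermediate values are shown rounded. Rounded just once, at 4 significant digits.
Convert: Contact area A = 0.04416 m × 0.01417 m = 6.257e-04 m².
Restated in SI base units: W = 3.439 N, H = 6.518e+08 Pa, K = 2.392e-04.
By Archard's law, V = K·W·L/H = 2.392e-04 · 3.439 · 2.376e+04 / 6.518e+08 = 2.999e-08 m³.
Mean wear depth h = V/A = 2.999e-08 / 6.257e-04 = 4.792e-05 m.

value=4.792e-05 m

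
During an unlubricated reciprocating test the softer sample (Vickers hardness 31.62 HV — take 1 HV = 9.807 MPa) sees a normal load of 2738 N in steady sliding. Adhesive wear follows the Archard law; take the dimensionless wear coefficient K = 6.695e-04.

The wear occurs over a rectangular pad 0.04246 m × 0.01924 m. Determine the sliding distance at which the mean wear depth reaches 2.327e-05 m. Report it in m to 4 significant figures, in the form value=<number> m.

value=3.216 m

The intermediates appear rounded, and every step keeps full precision, and a single final rounding to four significant digits.
Convert: Hardness H = 31.62 HV × 9.807 MPa/HV = 310.1 MPa = 3.101e+08 Pa.
Convert: Contact area A = 0.04246 m × 0.01924 m = 8.169e-04 m².
Restated in SI base units: W = 2738 N, H = 3.101e+08 Pa, K = 6.695e-04.
Wearable volume V_lim = h_lim·A = 2.327e-05 · 8.169e-04 = 1.901e-08 m³.
So the life L = V_lim·H/(K·W) = 1.901e-08 · 3.101e+08 / (6.695e-04 · 2738) = 3.216 m.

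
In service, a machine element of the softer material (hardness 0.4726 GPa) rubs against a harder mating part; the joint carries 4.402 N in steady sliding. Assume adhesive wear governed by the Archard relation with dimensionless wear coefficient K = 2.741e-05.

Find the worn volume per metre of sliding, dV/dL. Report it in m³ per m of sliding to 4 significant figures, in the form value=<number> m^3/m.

value=2.553e-13 m^3/m

Every step keeps full precision. Quoted intermediates are rounded; rounded just once, at four significant digits.
Hardness H = 0.4726 GPa = 4.726e+08 Pa.
SI base units throughout: W = 4.402 N, H = 4.726e+08 Pa, K = 2.741e-05.
Sliding wear rate dV/dL = K·W/H (no L dependence): 2.741e-05 · 4.402 / 4.726e+08 = 2.553e-13 m³/m.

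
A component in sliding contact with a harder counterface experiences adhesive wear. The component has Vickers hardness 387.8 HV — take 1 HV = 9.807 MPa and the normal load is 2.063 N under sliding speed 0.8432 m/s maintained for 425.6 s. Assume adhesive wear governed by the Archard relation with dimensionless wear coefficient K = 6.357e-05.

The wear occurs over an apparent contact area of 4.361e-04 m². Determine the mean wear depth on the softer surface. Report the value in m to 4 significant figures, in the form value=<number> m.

value=2.838e-08 m

Intermediates appear rounded — the computation carries full float precision. Rounded just once, at 4 significant digits.
Distance covered L = v·t = 0.8432 m/s × 425.6 s = 358.9 m.
Hardness H = 387.8 HV × 9.807 MPa/HV = 3803 MPa = 3.803e+09 Pa.
In SI base units: W = 2.063 N, H = 3.803e+09 Pa, K = 6.357e-05.
Archard volume V = K·W·L/H = 6.357e-05 · 2.063 · 358.9 / 3.803e+09 = 1.237e-11 m³.
Average depth h = V/A = 1.237e-11 / 4.361e-04 = 2.838e-08 m.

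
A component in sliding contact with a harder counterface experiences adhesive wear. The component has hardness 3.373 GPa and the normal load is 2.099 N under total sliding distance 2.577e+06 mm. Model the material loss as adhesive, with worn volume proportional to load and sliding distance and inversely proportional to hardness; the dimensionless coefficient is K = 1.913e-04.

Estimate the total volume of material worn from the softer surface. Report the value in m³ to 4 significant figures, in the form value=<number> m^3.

value=3.068e-10 m^3

Intermediate values are shown rounded. Each operation carries full precision, and rounded just once to four significant figures.
Total distance L = 2.577e+06 mm = 2577 m.
Hardness H = 3.373 GPa = 3.373e+09 Pa.
Restated in SI base units: W = 2.099 N, H = 3.373e+09 Pa, K = 1.913e-04.
Volume removed: V = K·W·L/H = 1.913e-04 · 2.099 · 2577 / 3.373e+09 = 3.068e-10 m³.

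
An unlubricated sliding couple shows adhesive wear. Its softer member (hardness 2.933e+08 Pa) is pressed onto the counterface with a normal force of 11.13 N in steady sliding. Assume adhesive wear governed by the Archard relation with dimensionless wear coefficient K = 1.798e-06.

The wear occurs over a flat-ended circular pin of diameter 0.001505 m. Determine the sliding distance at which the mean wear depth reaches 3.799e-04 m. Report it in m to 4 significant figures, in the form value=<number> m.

Every step holds exact precision. Intermediate values are printed rounded, and one last rounding, at four significant figures.
Convert: Contact area A = π·d²/4 = π·(0.001505 m)²/4 = 1.779e-06 m².
Working in SI base units: W = 11.13 N, H = 2.933e+08 Pa, K = 1.798e-06.
Wearable volume V_lim = h_lim·A = 3.799e-04 · 1.779e-06 = 6.758e-10 m³.
Inverting, life L = V_lim·H/(K·W) = 6.758e-10 · 2.933e+08 / (1.798e-06 · 11.13) = 9905 m.

value=9905 m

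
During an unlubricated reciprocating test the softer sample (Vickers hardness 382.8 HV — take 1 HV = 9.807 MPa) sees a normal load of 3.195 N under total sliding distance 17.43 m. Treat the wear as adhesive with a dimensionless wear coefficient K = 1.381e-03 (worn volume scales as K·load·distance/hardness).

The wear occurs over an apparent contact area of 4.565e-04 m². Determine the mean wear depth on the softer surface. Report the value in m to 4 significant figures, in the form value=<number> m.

The computation holds full precision. The intermediates are shown rounded — one last rounding, at four significant figures.
Hardness H = 382.8 HV × 9.807 MPa/HV = 3754 MPa = 3.754e+09 Pa.
Restated in SI base units: W = 3.195 N, H = 3.754e+09 Pa, K = 1.381e-03.
Archard volume V = K·W·L/H = 1.381e-03 · 3.195 · 17.43 / 3.754e+09 = 2.049e-11 m³.
Depth h = V/A = 2.049e-11 / 4.565e-04 = 4.488e-08 m.

value=4.488e-08 m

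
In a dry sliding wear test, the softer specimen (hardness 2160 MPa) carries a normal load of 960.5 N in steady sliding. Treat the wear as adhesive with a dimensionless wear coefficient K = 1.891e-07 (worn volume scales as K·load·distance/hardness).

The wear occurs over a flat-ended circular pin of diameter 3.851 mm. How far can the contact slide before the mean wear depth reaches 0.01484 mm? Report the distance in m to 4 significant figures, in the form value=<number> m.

Intermediate values are shown rounded, and every step holds full float precision — one final rounding to 4 significant digits.
Hardness H = 2160 MPa = 2.160e+09 Pa.
Pin diameter d = 3.851 mm = 0.003851 m. Contact area A = π·d²/4 = π·(0.003851 m)²/4 = 1.165e-05 m².
Depth limit h_lim = 0.01484 mm = 1.484e-05 m.
Expressed in SI base units: W = 960.5 N, H = 2.160e+09 Pa, K = 1.891e-07.
Permissible volume V_lim = h_lim·A = 1.484e-05 · 1.165e-05 = 1.729e-10 m³.
So the life L = V_lim·H/(K·W) = 1.729e-10 · 2.160e+09 / (1.891e-07 · 960.5) = 2056 m.

value=2056 m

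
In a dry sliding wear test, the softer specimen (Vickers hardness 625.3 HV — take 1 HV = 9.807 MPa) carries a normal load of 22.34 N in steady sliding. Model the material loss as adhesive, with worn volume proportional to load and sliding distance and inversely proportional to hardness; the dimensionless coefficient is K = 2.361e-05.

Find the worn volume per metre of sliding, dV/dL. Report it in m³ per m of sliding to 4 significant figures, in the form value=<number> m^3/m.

Each operation maintains full precision. Intermediates are displayed rounded, and a single final rounding to 4 significant figures.
Convert: Hardness H = 625.3 HV × 9.807 MPa/HV = 6132 MPa = 6.132e+09 Pa.
SI base units throughout: W = 22.34 N, H = 6.132e+09 Pa, K = 2.361e-05.
Rate of wear dV/dL = K·W/H — distance-free: 2.361e-05 · 22.34 / 6.132e+09 = 8.601e-14 m³/m.

value=8.601e-14 m^3/m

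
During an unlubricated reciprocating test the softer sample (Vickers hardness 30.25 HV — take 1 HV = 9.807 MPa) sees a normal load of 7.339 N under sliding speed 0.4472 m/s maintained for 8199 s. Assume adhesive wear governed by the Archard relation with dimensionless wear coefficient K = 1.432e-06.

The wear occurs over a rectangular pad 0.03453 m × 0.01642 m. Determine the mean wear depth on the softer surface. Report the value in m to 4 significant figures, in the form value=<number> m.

Each operation holds exact precision, and quoted intermediates are rounded; rounded once at the end to four significant digits.
Distance L = v·t = 0.4472 m/s × 8199 s = 3667 m.
Hardness H = 30.25 HV × 9.807 MPa/HV = 296.7 MPa = 2.967e+08 Pa.
Contact area A = 0.03453 m × 0.01642 m = 5.670e-04 m².
As SI base values: W = 7.339 N, H = 2.967e+08 Pa, K = 1.432e-06.
Wear volume V = K·W·L/H = 1.432e-06 · 7.339 · 3667 / 2.967e+08 = 1.299e-10 m³.
Mean wear depth h = V/A = 1.299e-10 / 5.670e-04 = 2.291e-07 m.

value=2.291e-07 m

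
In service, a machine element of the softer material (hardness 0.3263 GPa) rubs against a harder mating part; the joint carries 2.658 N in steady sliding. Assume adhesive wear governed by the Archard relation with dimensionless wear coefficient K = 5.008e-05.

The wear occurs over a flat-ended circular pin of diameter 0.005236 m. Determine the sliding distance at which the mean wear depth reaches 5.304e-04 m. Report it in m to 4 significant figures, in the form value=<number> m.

value=2.800e+04 m

Intermediates are displayed rounded; every step carries full precision; rounded once at the end: four significant digits.
Hardness H = 0.3263 GPa = 3.263e+08 Pa.
Contact area A = π·d²/4 = π·(0.005236 m)²/4 = 2.153e-05 m².
In SI base units, W = 2.658 N, H = 3.263e+08 Pa, K = 5.008e-05.
Volume at the limit: V_lim = h_lim·A = 5.304e-04 · 2.153e-05 = 1.142e-08 m³.
So the life L = V_lim·H/(K·W) = 1.142e-08 · 3.263e+08 / (5.008e-05 · 2.658) = 2.800e+04 m.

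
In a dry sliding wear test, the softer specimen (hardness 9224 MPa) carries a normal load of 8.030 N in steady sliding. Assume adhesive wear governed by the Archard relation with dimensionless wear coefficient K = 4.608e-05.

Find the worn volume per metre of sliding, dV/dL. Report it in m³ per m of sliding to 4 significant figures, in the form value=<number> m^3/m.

value=4.012e-14 m^3/m

Every step runs at full float precision; printed values are rounded, and a single final rounding to four significant figures.
Convert: Hardness H = 9224 MPa = 9.224e+09 Pa.
SI base units throughout: W = 8.030 N, H = 9.224e+09 Pa, K = 4.608e-05.
The wear rate dV/dL = K·W/H: 4.608e-05 · 8.030 / 9.224e+09 = 4.012e-14 m³/m.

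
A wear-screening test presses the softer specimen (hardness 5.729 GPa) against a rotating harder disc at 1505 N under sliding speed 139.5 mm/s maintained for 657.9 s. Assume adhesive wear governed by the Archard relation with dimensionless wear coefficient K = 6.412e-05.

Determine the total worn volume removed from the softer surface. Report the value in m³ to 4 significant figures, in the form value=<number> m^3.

value=1.546e-09 m^3

The computation maintains full float precision — intermediate values are shown rounded; one final rounding, at four significant digits.
Convert: Sliding speed v = 139.5 mm/s = 0.1395 m/s. Path length L = v·t = 0.1395 m/s × 657.9 s = 91.78 m.
Convert: Hardness H = 5.729 GPa = 5.729e+09 Pa.
In SI base units, W = 1505 N, H = 5.729e+09 Pa, K = 6.412e-05.
Archard relation: V = K·W·L/H = 6.412e-05 · 1505 · 91.78 / 5.729e+09 = 1.546e-09 m³.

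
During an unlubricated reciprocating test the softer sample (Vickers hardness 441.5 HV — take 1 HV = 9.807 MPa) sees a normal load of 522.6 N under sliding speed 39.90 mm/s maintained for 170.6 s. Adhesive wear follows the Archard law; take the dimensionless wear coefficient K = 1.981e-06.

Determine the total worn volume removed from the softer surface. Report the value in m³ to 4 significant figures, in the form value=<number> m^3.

value=1.628e-12 m^3

Intermediates are displayed rounded; each operation keeps full precision — rounded just once: 4 significant figures.
Convert: Sliding speed v = 39.90 mm/s = 0.03990 m/s. Path length L = v·t = 0.03990 m/s × 170.6 s = 6.807 m.
Convert: Hardness H = 441.5 HV × 9.807 MPa/HV = 4330 MPa = 4.330e+09 Pa.
In SI base units, W = 522.6 N, H = 4.330e+09 Pa, K = 1.981e-06.
Apply Archard: V = K·W·L/H = 1.981e-06 · 522.6 · 6.807 / 4.330e+09 = 1.628e-12 m³.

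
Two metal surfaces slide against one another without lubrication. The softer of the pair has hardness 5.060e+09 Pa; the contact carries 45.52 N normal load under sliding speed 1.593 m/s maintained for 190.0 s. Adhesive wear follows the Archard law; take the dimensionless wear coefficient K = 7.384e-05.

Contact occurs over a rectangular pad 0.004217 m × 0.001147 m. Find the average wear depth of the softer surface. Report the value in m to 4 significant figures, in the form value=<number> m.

value=4.157e-05 m

All working math holds full float precision. Intermediates are displayed rounded — one last rounding, at four significant digits.
Total distance L = v·t = 1.593 m/s × 190.0 s = 302.7 m.
Contact area A = 0.004217 m × 0.001147 m = 4.837e-06 m².
Restated in SI base units: W = 45.52 N, H = 5.060e+09 Pa, K = 7.384e-05.
Volume removed: V = K·W·L/H = 7.384e-05 · 45.52 · 302.7 / 5.060e+09 = 2.011e-10 m³.
Mean wear depth h = V/A = 2.011e-10 / 4.837e-06 = 4.157e-05 m.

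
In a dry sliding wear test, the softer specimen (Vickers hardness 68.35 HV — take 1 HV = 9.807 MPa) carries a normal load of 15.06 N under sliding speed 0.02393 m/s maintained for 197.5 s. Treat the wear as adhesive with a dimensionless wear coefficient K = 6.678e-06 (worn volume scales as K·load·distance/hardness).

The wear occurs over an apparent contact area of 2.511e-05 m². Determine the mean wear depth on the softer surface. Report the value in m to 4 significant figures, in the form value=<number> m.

value=2.824e-08 m

Intermediates are shown rounded; every step keeps full precision, and rounded just once, at 4 significant digits.
Convert: Sliding distance L = v·t = 0.02393 m/s × 197.5 s = 4.726 m.
Convert: Hardness H = 68.35 HV × 9.807 MPa/HV = 670.3 MPa = 6.703e+08 Pa.
Restated in SI base units: W = 15.06 N, H = 6.703e+08 Pa, K = 6.678e-06.
Archard relation: V = K·W·L/H = 6.678e-06 · 15.06 · 4.726 / 6.703e+08 = 7.091e-13 m³.
Depth of wear h = V/A = 7.091e-13 / 2.511e-05 = 2.824e-08 m.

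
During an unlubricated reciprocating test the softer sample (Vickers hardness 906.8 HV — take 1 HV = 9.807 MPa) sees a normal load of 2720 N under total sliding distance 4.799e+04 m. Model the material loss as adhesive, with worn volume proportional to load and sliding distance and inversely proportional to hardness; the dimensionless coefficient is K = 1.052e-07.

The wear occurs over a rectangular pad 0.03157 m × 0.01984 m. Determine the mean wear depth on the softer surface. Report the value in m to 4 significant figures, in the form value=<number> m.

Quoted intermediates are rounded; all working math carries exact precision, and a lone final rounding: 4 significant figures.
Convert: Hardness H = 906.8 HV × 9.807 MPa/HV = 8893 MPa = 8.893e+09 Pa.
Convert: Contact area A = 0.03157 m × 0.01984 m = 6.263e-04 m².
In SI base units: W = 2720 N, H = 8.893e+09 Pa, K = 1.052e-07.
By Archard's law, V = K·W·L/H = 1.052e-07 · 2720 · 4.799e+04 / 8.893e+09 = 1.544e-09 m³.
Average depth h = V/A = 1.544e-09 / 6.263e-04 = 2.465e-06 m.

value=2.465e-06 m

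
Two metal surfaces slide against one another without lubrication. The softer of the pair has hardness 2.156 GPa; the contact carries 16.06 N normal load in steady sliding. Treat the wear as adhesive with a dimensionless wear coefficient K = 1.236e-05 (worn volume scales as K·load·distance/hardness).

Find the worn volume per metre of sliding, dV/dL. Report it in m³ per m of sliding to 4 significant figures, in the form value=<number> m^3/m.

The algebra keeps full precision. Displayed values are rounded, and one final rounding to 4 significant digits.
Hardness H = 2.156 GPa = 2.156e+09 Pa.
Restated in SI base units: W = 16.06 N, H = 2.156e+09 Pa, K = 1.236e-05.
The wear rate dV/dL = K·W/H — distance-free: 1.236e-05 · 16.06 / 2.156e+09 = 9.207e-14 m³/m.

value=9.207e-14 m^3/m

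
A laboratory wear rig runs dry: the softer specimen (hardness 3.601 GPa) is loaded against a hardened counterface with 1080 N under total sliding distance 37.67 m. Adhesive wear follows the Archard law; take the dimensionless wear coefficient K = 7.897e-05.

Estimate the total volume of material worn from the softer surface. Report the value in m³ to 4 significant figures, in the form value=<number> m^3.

value=8.922e-10 m^3

Intermediates are shown rounded, and the algebra keeps exact precision; one last rounding: 4 significant figures.
Hardness H = 3.601 GPa = 3.601e+09 Pa.
SI base units throughout: W = 1080 N, H = 3.601e+09 Pa, K = 7.897e-05.
Archard relation: V = K·W·L/H = 7.897e-05 · 1080 · 37.67 / 3.601e+09 = 8.922e-10 m³.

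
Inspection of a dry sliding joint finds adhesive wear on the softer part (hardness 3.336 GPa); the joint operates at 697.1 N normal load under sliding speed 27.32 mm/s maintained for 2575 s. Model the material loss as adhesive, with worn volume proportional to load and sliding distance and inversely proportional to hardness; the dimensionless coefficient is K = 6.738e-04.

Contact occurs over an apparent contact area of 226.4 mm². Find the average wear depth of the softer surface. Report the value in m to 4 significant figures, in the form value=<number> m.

All arithmetic holds full precision — intermediate values appear rounded; a single final rounding to four significant digits.
Convert: Sliding speed v = 27.32 mm/s = 0.02732 m/s. Path length L = v·t = 0.02732 m/s × 2575 s = 70.35 m.
Convert: Hardness H = 3.336 GPa = 3.336e+09 Pa.
Convert: Contact area A = 226.4 mm² = 2.264e-04 m².
SI base units throughout: W = 697.1 N, H = 3.336e+09 Pa, K = 6.738e-04.
Volume removed: V = K·W·L/H = 6.738e-04 · 697.1 · 70.35 / 3.336e+09 = 9.905e-09 m³.
Mean wear depth h = V/A = 9.905e-09 / 2.264e-04 = 4.375e-05 m.

value=4.375e-05 m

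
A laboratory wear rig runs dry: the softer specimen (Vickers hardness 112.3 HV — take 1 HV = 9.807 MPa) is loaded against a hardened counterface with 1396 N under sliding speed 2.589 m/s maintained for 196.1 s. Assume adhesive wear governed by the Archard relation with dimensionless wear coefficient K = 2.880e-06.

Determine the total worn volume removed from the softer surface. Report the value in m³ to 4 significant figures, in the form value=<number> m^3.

Intermediates are displayed rounded; every step holds full float precision; a lone final rounding, at 4 significant digits.
Convert: Distance covered L = v·t = 2.589 m/s × 196.1 s = 507.7 m.
Convert: Hardness H = 112.3 HV × 9.807 MPa/HV = 1101 MPa = 1.101e+09 Pa.
SI base units throughout: W = 1396 N, H = 1.101e+09 Pa, K = 2.880e-06.
Archard relation: V = K·W·L/H = 2.880e-06 · 1396 · 507.7 / 1.101e+09 = 1.853e-09 m³.

value=1.853e-09 m^3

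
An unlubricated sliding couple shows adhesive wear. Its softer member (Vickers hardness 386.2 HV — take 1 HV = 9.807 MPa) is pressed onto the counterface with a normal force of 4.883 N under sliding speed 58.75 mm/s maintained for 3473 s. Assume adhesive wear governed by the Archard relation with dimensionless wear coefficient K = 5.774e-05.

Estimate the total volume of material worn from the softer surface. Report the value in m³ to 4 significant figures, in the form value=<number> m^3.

value=1.519e-11 m^3

The algebra keeps full precision; intermediate values are displayed rounded, and rounded once at the end, at four significant digits.
Convert: Sliding speed v = 58.75 mm/s = 0.05875 m/s. Total distance L = v·t = 0.05875 m/s × 3473 s = 204.0 m.
Convert: Hardness H = 386.2 HV × 9.807 MPa/HV = 3787 MPa = 3.787e+09 Pa.
Restated in SI base units: W = 4.883 N, H = 3.787e+09 Pa, K = 5.774e-05.
Archard relation: V = K·W·L/H = 5.774e-05 · 4.883 · 204.0 / 3.787e+09 = 1.519e-11 m³.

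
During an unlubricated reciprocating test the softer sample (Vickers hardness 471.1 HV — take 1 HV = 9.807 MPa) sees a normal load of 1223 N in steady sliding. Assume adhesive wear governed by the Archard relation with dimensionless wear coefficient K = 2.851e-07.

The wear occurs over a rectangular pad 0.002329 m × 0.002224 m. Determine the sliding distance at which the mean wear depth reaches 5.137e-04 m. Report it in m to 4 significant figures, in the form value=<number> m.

The algebra maintains exact precision; intermediates appear rounded — one final rounding: four significant digits.
Hardness H = 471.1 HV × 9.807 MPa/HV = 4620 MPa = 4.620e+09 Pa.
Contact area A = 0.002329 m × 0.002224 m = 5.180e-06 m².
In SI base units, W = 1223 N, H = 4.620e+09 Pa, K = 2.851e-07.
Volume at the limit: V_lim = h_lim·A = 5.137e-04 · 5.180e-06 = 2.661e-09 m³.
So the life L = V_lim·H/(K·W) = 2.661e-09 · 4.620e+09 / (2.851e-07 · 1223) = 3.526e+04 m.

value=3.526e+04 m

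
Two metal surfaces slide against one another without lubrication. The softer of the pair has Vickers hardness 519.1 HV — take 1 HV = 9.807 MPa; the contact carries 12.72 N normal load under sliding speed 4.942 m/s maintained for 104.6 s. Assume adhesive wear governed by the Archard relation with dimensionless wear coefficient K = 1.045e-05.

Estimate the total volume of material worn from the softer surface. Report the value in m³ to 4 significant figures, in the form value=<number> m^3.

value=1.350e-11 m^3

Intermediate values are shown rounded; all arithmetic keeps full precision; one last rounding, at four significant digits.
Path length L = v·t = 4.942 m/s × 104.6 s = 516.9 m.
Hardness H = 519.1 HV × 9.807 MPa/HV = 5091 MPa = 5.091e+09 Pa.
As SI base values: W = 12.72 N, H = 5.091e+09 Pa, K = 1.045e-05.
Archard volume V = K·W·L/H = 1.045e-05 · 12.72 · 516.9 / 5.091e+09 = 1.350e-11 m³.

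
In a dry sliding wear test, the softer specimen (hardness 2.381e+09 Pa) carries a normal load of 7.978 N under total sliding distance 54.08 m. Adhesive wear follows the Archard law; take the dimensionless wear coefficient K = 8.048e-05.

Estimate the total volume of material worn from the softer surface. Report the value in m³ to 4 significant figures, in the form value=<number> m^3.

value=1.458e-11 m^3

All working math maintains full precision; the intermediates appear rounded. Rounded once at the end to four significant figures.
Collected in SI base units: W = 7.978 N, H = 2.381e+09 Pa, K = 8.048e-05.
Volume removed: V = K·W·L/H = 8.048e-05 · 7.978 · 54.08 / 2.381e+09 = 1.458e-11 m³.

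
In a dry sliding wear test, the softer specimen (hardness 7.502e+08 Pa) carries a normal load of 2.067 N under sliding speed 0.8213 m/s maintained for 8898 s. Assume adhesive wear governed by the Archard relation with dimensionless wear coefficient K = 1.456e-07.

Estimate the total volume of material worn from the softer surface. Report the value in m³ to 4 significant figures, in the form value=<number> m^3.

All working math carries full float precision. Intermediates are printed rounded; rounded just once, at four significant figures.
Convert: Distance L = v·t = 0.8213 m/s × 8898 s = 7308 m.
Expressed in SI base units: W = 2.067 N, H = 7.502e+08 Pa, K = 1.456e-07.
Apply Archard: V = K·W·L/H = 1.456e-07 · 2.067 · 7308 / 7.502e+08 = 2.932e-12 m³.

value=2.932e-12 m^3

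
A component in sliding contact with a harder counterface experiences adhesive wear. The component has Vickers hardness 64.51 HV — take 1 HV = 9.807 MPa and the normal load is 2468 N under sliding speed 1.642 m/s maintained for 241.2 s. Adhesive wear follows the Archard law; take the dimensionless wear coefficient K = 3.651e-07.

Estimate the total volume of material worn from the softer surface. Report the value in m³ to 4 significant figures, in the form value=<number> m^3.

The intermediates appear rounded, and all working math maintains full precision — rounded just once, at four significant figures.
The distance L = v·t = 1.642 m/s × 241.2 s = 396.1 m.
Hardness H = 64.51 HV × 9.807 MPa/HV = 632.6 MPa = 6.326e+08 Pa.
SI base units throughout: W = 2468 N, H = 6.326e+08 Pa, K = 3.651e-07.
The Archard volume V = K·W·L/H = 3.651e-07 · 2468 · 396.1 / 6.326e+08 = 5.641e-10 m³.

value=5.641e-10 m^3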